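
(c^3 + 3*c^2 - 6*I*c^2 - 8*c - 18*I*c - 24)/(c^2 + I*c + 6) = (c^2 + c*(3 - 4*I) - 12*I)/(c + 3*I)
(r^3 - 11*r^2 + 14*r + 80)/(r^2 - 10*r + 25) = (r^2 - 6*r - 16)/(r - 5)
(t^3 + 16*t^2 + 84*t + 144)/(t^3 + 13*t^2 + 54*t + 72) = (t + 6)/(t + 3)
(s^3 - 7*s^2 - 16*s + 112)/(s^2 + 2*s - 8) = (s^2 - 11*s + 28)/(s - 2)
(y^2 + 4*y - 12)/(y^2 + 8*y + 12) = (y - 2)/(y + 2)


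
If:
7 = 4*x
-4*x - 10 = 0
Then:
No Solution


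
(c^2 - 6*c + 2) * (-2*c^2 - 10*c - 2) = -2*c^4 + 2*c^3 + 54*c^2 - 8*c - 4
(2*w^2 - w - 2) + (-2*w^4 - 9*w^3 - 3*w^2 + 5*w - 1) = -2*w^4 - 9*w^3 - w^2 + 4*w - 3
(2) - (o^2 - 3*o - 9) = -o^2 + 3*o + 11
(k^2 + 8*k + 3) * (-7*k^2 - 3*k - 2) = -7*k^4 - 59*k^3 - 47*k^2 - 25*k - 6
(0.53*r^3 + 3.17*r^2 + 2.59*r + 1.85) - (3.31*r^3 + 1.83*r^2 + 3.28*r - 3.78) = -2.78*r^3 + 1.34*r^2 - 0.69*r + 5.63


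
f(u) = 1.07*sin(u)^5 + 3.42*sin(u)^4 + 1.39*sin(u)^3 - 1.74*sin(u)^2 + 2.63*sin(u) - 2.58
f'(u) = 5.35*sin(u)^4*cos(u) + 13.68*sin(u)^3*cos(u) + 4.17*sin(u)^2*cos(u) - 3.48*sin(u)*cos(u) + 2.63*cos(u)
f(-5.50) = -0.07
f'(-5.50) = 5.94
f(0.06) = -2.43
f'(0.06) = 2.43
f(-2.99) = -3.02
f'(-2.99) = -3.17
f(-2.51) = -4.69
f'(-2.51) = -3.21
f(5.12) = -5.80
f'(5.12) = 1.01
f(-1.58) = -5.99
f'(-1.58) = -0.02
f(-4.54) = 3.87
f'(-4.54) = -3.67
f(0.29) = -1.91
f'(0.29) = 2.23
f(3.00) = -2.24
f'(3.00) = -2.24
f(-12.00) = -1.12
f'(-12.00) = 3.81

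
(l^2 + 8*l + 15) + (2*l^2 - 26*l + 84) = 3*l^2 - 18*l + 99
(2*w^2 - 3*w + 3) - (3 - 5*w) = 2*w^2 + 2*w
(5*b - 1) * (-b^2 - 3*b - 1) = -5*b^3 - 14*b^2 - 2*b + 1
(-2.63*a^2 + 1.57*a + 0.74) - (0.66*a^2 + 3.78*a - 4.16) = -3.29*a^2 - 2.21*a + 4.9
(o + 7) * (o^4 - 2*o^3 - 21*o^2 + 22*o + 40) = o^5 + 5*o^4 - 35*o^3 - 125*o^2 + 194*o + 280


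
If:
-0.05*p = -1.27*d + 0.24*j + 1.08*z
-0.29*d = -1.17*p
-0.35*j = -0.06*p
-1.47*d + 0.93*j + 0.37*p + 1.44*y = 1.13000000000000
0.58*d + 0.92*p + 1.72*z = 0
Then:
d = 0.00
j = 0.00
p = 0.00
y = 0.78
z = 0.00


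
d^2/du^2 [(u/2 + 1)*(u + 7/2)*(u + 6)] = 3*u + 23/2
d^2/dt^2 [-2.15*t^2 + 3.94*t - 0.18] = -4.30000000000000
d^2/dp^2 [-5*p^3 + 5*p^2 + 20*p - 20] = 10 - 30*p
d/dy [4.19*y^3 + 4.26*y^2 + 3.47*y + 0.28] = 12.57*y^2 + 8.52*y + 3.47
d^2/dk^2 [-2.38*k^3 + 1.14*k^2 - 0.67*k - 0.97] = 2.28 - 14.28*k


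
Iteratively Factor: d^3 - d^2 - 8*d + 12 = (d - 2)*(d^2 + d - 6) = (d - 2)^2*(d + 3)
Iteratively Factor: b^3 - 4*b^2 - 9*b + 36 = (b - 3)*(b^2 - b - 12) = (b - 3)*(b + 3)*(b - 4)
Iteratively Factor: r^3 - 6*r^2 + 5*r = (r - 1)*(r^2 - 5*r) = r*(r - 1)*(r - 5)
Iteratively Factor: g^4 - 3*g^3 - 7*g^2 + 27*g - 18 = (g - 3)*(g^3 - 7*g + 6) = (g - 3)*(g + 3)*(g^2 - 3*g + 2) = (g - 3)*(g - 2)*(g + 3)*(g - 1)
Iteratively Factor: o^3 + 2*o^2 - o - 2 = (o - 1)*(o^2 + 3*o + 2) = (o - 1)*(o + 1)*(o + 2)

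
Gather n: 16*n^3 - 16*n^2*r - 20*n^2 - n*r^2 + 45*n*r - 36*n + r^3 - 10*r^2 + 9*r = 16*n^3 + n^2*(-16*r - 20) + n*(-r^2 + 45*r - 36) + r^3 - 10*r^2 + 9*r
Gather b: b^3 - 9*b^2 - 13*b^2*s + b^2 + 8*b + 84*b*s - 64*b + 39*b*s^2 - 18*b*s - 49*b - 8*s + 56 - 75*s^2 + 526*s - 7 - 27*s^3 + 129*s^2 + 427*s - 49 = b^3 + b^2*(-13*s - 8) + b*(39*s^2 + 66*s - 105) - 27*s^3 + 54*s^2 + 945*s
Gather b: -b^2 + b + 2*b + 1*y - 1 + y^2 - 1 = -b^2 + 3*b + y^2 + y - 2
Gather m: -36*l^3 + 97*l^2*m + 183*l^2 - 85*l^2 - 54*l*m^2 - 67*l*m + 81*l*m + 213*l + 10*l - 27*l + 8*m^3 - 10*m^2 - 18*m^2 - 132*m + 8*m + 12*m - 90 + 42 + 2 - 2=-36*l^3 + 98*l^2 + 196*l + 8*m^3 + m^2*(-54*l - 28) + m*(97*l^2 + 14*l - 112) - 48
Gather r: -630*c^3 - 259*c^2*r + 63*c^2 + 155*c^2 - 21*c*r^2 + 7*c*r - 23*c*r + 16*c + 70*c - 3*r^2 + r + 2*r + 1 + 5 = -630*c^3 + 218*c^2 + 86*c + r^2*(-21*c - 3) + r*(-259*c^2 - 16*c + 3) + 6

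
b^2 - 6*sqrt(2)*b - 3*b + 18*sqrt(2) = (b - 3)*(b - 6*sqrt(2))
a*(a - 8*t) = a^2 - 8*a*t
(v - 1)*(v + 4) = v^2 + 3*v - 4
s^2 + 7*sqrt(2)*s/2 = s*(s + 7*sqrt(2)/2)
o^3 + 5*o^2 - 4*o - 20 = (o - 2)*(o + 2)*(o + 5)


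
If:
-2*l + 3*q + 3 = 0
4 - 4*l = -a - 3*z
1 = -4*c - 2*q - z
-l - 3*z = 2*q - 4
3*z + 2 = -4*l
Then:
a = -202/5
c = 5/12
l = -24/5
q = -21/5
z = 86/15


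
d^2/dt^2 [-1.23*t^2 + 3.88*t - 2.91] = -2.46000000000000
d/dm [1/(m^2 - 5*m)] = (5 - 2*m)/(m^2*(m - 5)^2)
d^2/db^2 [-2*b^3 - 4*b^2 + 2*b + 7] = -12*b - 8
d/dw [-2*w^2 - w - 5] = -4*w - 1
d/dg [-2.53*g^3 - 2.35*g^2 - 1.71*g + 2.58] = -7.59*g^2 - 4.7*g - 1.71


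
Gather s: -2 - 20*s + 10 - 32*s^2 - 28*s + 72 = -32*s^2 - 48*s + 80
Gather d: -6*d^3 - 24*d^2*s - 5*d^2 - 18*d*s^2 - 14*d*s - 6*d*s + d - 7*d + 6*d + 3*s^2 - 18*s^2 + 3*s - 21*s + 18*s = -6*d^3 + d^2*(-24*s - 5) + d*(-18*s^2 - 20*s) - 15*s^2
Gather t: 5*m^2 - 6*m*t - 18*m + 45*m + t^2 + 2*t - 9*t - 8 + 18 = 5*m^2 + 27*m + t^2 + t*(-6*m - 7) + 10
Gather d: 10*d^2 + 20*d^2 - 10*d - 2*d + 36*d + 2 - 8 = 30*d^2 + 24*d - 6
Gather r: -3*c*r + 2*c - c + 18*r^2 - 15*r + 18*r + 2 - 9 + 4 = c + 18*r^2 + r*(3 - 3*c) - 3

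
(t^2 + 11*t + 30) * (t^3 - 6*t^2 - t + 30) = t^5 + 5*t^4 - 37*t^3 - 161*t^2 + 300*t + 900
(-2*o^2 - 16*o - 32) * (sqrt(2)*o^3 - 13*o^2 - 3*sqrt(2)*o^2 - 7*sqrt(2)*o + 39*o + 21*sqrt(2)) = -2*sqrt(2)*o^5 - 10*sqrt(2)*o^4 + 26*o^4 + 30*sqrt(2)*o^3 + 130*o^3 - 208*o^2 + 166*sqrt(2)*o^2 - 1248*o - 112*sqrt(2)*o - 672*sqrt(2)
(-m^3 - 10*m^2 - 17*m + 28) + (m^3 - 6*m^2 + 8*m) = -16*m^2 - 9*m + 28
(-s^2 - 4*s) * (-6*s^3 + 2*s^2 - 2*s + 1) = 6*s^5 + 22*s^4 - 6*s^3 + 7*s^2 - 4*s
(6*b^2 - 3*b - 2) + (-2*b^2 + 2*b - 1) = 4*b^2 - b - 3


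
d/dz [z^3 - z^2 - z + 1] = 3*z^2 - 2*z - 1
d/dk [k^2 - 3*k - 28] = 2*k - 3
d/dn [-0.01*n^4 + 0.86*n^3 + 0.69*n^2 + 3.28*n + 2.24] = -0.04*n^3 + 2.58*n^2 + 1.38*n + 3.28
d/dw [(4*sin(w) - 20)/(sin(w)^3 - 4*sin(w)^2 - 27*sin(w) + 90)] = 4*(-2*sin(w)^3 + 19*sin(w)^2 - 40*sin(w) - 45)*cos(w)/(sin(w)^3 - 4*sin(w)^2 - 27*sin(w) + 90)^2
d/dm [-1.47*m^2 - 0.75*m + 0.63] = -2.94*m - 0.75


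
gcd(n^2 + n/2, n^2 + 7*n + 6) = 1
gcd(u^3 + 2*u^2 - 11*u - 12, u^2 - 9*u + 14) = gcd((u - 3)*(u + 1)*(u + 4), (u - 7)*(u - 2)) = 1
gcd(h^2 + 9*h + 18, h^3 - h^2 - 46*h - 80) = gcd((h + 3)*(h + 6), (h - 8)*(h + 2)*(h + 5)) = 1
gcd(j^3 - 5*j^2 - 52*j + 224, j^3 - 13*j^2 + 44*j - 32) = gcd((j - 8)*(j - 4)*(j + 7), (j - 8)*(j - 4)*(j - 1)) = j^2 - 12*j + 32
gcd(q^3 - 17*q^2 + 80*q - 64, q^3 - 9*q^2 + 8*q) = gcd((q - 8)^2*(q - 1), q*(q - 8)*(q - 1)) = q^2 - 9*q + 8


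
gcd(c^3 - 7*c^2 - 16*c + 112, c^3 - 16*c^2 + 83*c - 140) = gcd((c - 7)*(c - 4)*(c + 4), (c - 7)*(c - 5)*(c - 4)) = c^2 - 11*c + 28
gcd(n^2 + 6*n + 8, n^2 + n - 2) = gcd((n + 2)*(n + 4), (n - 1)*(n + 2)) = n + 2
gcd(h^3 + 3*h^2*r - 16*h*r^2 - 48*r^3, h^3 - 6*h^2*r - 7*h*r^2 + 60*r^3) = -h^2 + h*r + 12*r^2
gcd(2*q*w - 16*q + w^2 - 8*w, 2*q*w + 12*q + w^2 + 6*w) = 2*q + w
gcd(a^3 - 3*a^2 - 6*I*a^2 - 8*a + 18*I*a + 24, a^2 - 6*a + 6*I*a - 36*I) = 1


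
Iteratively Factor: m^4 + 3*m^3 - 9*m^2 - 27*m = (m + 3)*(m^3 - 9*m) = (m - 3)*(m + 3)*(m^2 + 3*m) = m*(m - 3)*(m + 3)*(m + 3)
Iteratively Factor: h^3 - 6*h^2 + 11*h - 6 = (h - 3)*(h^2 - 3*h + 2) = (h - 3)*(h - 1)*(h - 2)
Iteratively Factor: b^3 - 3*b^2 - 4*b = (b)*(b^2 - 3*b - 4) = b*(b - 4)*(b + 1)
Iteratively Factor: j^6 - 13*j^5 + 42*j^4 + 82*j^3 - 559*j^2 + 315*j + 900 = (j + 3)*(j^5 - 16*j^4 + 90*j^3 - 188*j^2 + 5*j + 300) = (j - 5)*(j + 3)*(j^4 - 11*j^3 + 35*j^2 - 13*j - 60) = (j - 5)^2*(j + 3)*(j^3 - 6*j^2 + 5*j + 12) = (j - 5)^2*(j + 1)*(j + 3)*(j^2 - 7*j + 12) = (j - 5)^2*(j - 3)*(j + 1)*(j + 3)*(j - 4)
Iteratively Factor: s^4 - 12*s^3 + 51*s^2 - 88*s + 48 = (s - 4)*(s^3 - 8*s^2 + 19*s - 12) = (s - 4)*(s - 1)*(s^2 - 7*s + 12) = (s - 4)*(s - 3)*(s - 1)*(s - 4)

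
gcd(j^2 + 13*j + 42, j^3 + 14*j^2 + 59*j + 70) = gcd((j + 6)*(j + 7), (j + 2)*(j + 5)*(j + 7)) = j + 7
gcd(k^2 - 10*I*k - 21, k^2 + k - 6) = 1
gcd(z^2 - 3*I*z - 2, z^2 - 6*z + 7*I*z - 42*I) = 1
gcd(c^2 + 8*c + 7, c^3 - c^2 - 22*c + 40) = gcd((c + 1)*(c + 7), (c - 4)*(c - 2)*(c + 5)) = 1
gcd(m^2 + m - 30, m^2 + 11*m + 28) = 1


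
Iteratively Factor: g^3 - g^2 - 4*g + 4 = (g - 2)*(g^2 + g - 2) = (g - 2)*(g + 2)*(g - 1)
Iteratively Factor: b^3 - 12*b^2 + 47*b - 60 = (b - 4)*(b^2 - 8*b + 15) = (b - 5)*(b - 4)*(b - 3)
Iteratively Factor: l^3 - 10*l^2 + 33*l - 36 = (l - 3)*(l^2 - 7*l + 12) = (l - 3)^2*(l - 4)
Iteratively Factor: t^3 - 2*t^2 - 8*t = (t - 4)*(t^2 + 2*t) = (t - 4)*(t + 2)*(t)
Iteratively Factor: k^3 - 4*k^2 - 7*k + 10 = (k - 1)*(k^2 - 3*k - 10) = (k - 5)*(k - 1)*(k + 2)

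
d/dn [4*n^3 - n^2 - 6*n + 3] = 12*n^2 - 2*n - 6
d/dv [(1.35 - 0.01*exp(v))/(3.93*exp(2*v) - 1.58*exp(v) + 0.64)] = (0.0393*exp(2*v) - 10.611*exp(v) + 2.1266)*exp(v)/(15.4449*exp(4*v) - 12.4188*exp(3*v) + 7.5268*exp(2*v) - 2.0224*exp(v) + 0.4096)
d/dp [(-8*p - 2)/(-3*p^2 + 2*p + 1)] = 4*(-6*p^2 - 3*p - 1)/(9*p^4 - 12*p^3 - 2*p^2 + 4*p + 1)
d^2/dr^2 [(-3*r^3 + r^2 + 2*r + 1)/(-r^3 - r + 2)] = 2*(-r^6 - 15*r^5 + 33*r^4 - 9*r^3 - 45*r^2 + 30*r - 9)/(r^9 + 3*r^7 - 6*r^6 + 3*r^5 - 12*r^4 + 13*r^3 - 6*r^2 + 12*r - 8)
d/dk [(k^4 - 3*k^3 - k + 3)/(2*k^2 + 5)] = (4*k^5 - 6*k^4 + 20*k^3 - 43*k^2 - 12*k - 5)/(4*k^4 + 20*k^2 + 25)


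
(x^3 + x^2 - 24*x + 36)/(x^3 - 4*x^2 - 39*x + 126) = (x - 2)/(x - 7)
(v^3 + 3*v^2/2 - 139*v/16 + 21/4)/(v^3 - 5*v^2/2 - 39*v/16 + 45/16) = (4*v^2 + 9*v - 28)/(4*v^2 - 7*v - 15)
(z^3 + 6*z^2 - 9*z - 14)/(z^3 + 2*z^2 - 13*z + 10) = (z^2 + 8*z + 7)/(z^2 + 4*z - 5)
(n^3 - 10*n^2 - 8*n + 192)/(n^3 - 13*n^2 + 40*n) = (n^2 - 2*n - 24)/(n*(n - 5))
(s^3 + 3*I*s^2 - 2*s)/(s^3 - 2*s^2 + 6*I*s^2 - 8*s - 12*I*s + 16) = s*(s + I)/(s^2 + 2*s*(-1 + 2*I) - 8*I)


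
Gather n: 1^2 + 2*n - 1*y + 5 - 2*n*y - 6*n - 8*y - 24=n*(-2*y - 4) - 9*y - 18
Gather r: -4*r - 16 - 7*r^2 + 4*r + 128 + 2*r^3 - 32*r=2*r^3 - 7*r^2 - 32*r + 112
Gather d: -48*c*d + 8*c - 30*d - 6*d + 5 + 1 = 8*c + d*(-48*c - 36) + 6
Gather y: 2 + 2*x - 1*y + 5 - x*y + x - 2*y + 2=3*x + y*(-x - 3) + 9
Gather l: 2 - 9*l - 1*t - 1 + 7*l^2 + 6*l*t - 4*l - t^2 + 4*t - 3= 7*l^2 + l*(6*t - 13) - t^2 + 3*t - 2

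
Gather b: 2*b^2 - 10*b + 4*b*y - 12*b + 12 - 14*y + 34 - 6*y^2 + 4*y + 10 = 2*b^2 + b*(4*y - 22) - 6*y^2 - 10*y + 56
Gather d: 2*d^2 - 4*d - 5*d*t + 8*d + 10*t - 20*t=2*d^2 + d*(4 - 5*t) - 10*t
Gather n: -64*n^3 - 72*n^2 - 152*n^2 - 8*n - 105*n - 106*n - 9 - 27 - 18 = -64*n^3 - 224*n^2 - 219*n - 54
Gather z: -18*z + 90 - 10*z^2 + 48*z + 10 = -10*z^2 + 30*z + 100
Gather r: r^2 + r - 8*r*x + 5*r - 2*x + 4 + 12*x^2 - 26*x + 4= r^2 + r*(6 - 8*x) + 12*x^2 - 28*x + 8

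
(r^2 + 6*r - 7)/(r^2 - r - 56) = (r - 1)/(r - 8)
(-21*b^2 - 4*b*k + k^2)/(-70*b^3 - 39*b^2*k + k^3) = (3*b + k)/(10*b^2 + 7*b*k + k^2)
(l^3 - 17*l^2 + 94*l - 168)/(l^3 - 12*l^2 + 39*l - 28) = (l - 6)/(l - 1)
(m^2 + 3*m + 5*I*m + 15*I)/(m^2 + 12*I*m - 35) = (m + 3)/(m + 7*I)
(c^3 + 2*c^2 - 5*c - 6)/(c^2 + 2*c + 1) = (c^2 + c - 6)/(c + 1)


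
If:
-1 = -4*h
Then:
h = 1/4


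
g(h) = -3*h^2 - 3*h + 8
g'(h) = -6*h - 3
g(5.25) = -90.44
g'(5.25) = -34.50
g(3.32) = -35.03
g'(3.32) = -22.92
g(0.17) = 7.40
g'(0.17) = -4.02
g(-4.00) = -28.00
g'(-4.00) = 21.00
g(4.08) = -54.18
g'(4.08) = -27.48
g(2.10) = -11.53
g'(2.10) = -15.60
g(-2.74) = -6.30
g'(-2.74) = 13.44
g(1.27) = -0.65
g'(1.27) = -10.62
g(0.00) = 8.00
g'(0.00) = -3.00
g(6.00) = -118.00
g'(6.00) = -39.00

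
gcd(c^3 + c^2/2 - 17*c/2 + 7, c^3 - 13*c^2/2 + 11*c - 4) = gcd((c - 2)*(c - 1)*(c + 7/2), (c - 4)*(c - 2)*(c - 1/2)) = c - 2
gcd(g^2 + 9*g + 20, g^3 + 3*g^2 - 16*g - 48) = g + 4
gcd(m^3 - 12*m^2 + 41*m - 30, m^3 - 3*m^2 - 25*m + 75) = m - 5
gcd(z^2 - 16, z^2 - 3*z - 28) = z + 4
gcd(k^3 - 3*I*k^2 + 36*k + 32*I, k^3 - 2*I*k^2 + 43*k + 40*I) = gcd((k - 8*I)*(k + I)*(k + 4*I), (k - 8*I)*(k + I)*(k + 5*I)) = k^2 - 7*I*k + 8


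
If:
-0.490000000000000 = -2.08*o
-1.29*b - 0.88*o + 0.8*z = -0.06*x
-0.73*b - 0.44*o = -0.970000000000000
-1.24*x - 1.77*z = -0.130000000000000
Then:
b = 1.19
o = 0.24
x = -3.36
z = 2.42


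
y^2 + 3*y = y*(y + 3)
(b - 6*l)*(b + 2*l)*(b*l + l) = b^3*l - 4*b^2*l^2 + b^2*l - 12*b*l^3 - 4*b*l^2 - 12*l^3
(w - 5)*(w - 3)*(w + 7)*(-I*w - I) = -I*w^4 + 42*I*w^2 - 64*I*w - 105*I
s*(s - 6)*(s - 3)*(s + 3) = s^4 - 6*s^3 - 9*s^2 + 54*s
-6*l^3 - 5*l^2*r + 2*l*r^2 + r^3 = (-2*l + r)*(l + r)*(3*l + r)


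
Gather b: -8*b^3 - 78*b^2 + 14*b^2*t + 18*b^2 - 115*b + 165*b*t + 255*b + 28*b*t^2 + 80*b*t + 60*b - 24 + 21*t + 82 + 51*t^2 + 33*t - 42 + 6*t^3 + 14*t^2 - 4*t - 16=-8*b^3 + b^2*(14*t - 60) + b*(28*t^2 + 245*t + 200) + 6*t^3 + 65*t^2 + 50*t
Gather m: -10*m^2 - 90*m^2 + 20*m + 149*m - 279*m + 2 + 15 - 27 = -100*m^2 - 110*m - 10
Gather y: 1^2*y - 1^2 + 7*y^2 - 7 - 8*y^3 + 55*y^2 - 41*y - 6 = -8*y^3 + 62*y^2 - 40*y - 14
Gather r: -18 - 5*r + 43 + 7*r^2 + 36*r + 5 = 7*r^2 + 31*r + 30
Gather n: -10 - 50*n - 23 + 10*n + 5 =-40*n - 28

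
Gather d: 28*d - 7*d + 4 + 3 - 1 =21*d + 6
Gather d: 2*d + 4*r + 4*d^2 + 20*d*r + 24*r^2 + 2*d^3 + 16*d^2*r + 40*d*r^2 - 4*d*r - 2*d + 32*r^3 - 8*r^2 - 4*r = 2*d^3 + d^2*(16*r + 4) + d*(40*r^2 + 16*r) + 32*r^3 + 16*r^2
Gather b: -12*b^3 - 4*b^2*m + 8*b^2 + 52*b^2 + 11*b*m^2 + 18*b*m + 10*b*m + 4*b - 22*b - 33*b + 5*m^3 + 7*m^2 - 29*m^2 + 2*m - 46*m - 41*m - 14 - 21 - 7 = -12*b^3 + b^2*(60 - 4*m) + b*(11*m^2 + 28*m - 51) + 5*m^3 - 22*m^2 - 85*m - 42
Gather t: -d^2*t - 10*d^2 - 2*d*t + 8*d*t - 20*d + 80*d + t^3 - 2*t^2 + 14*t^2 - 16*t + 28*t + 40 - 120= -10*d^2 + 60*d + t^3 + 12*t^2 + t*(-d^2 + 6*d + 12) - 80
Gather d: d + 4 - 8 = d - 4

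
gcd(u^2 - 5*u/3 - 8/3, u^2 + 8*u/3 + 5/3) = u + 1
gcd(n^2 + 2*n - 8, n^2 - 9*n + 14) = n - 2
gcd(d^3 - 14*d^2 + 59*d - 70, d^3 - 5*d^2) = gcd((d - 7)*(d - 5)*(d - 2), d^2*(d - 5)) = d - 5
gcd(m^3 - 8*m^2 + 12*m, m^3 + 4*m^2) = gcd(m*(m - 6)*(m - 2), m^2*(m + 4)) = m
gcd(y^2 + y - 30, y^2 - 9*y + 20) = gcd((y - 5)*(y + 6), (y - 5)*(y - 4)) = y - 5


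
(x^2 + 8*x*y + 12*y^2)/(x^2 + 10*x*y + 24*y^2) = (x + 2*y)/(x + 4*y)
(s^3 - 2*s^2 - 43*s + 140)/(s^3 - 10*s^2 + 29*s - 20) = (s + 7)/(s - 1)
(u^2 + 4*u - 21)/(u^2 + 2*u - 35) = (u - 3)/(u - 5)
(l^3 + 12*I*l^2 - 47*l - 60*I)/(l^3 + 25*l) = (l^2 + 7*I*l - 12)/(l*(l - 5*I))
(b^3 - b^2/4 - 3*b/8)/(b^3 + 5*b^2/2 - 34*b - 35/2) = b*(4*b - 3)/(4*(b^2 + 2*b - 35))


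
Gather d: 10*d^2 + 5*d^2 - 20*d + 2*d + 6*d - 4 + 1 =15*d^2 - 12*d - 3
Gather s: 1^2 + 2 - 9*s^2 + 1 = 4 - 9*s^2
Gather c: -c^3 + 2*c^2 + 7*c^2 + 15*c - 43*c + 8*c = -c^3 + 9*c^2 - 20*c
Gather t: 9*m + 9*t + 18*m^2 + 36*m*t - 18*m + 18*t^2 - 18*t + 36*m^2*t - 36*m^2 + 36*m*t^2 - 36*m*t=-18*m^2 - 9*m + t^2*(36*m + 18) + t*(36*m^2 - 9)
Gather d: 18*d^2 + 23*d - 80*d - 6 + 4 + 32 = 18*d^2 - 57*d + 30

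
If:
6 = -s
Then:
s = -6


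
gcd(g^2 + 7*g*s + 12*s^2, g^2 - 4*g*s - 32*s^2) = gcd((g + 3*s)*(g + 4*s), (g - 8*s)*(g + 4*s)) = g + 4*s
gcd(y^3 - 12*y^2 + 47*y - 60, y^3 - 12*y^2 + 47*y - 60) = y^3 - 12*y^2 + 47*y - 60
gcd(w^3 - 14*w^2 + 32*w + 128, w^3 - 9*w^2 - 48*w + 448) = w^2 - 16*w + 64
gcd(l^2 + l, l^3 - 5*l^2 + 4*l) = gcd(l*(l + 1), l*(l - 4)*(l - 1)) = l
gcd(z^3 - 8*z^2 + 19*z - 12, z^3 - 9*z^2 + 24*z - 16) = z^2 - 5*z + 4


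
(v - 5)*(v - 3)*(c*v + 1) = c*v^3 - 8*c*v^2 + 15*c*v + v^2 - 8*v + 15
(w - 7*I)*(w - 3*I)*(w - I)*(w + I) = w^4 - 10*I*w^3 - 20*w^2 - 10*I*w - 21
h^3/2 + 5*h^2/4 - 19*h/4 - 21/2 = (h/2 + 1)*(h - 3)*(h + 7/2)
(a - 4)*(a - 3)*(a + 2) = a^3 - 5*a^2 - 2*a + 24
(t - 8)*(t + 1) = t^2 - 7*t - 8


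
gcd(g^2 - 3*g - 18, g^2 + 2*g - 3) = g + 3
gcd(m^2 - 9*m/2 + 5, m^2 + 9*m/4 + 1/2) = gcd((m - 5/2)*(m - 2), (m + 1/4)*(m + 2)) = 1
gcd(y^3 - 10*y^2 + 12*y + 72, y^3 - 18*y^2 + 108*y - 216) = y^2 - 12*y + 36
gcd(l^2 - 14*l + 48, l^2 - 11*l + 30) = l - 6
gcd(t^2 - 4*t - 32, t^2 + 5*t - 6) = 1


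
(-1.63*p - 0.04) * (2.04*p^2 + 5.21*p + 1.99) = -3.3252*p^3 - 8.5739*p^2 - 3.4521*p - 0.0796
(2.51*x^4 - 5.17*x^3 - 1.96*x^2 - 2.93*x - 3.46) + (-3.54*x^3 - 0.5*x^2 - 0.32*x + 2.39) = 2.51*x^4 - 8.71*x^3 - 2.46*x^2 - 3.25*x - 1.07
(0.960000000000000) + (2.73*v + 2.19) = 2.73*v + 3.15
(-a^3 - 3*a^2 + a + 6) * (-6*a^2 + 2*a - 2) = 6*a^5 + 16*a^4 - 10*a^3 - 28*a^2 + 10*a - 12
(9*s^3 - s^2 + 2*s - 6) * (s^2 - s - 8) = 9*s^5 - 10*s^4 - 69*s^3 - 10*s + 48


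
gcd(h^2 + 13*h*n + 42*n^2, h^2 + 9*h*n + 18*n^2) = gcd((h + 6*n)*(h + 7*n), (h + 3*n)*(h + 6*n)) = h + 6*n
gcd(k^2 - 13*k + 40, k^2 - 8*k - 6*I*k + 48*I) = k - 8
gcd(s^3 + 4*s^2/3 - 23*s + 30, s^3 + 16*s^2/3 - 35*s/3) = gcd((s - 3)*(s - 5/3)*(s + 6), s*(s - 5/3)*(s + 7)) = s - 5/3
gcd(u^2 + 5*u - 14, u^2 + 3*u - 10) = u - 2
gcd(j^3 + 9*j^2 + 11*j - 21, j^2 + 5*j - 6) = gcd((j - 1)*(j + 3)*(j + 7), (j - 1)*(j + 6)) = j - 1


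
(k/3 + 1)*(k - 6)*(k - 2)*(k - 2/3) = k^4/3 - 17*k^3/9 - 26*k^2/9 + 44*k/3 - 8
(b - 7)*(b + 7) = b^2 - 49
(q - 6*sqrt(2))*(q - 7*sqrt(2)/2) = q^2 - 19*sqrt(2)*q/2 + 42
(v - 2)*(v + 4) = v^2 + 2*v - 8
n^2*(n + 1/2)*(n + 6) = n^4 + 13*n^3/2 + 3*n^2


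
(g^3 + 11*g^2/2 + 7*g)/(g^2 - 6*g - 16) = g*(2*g + 7)/(2*(g - 8))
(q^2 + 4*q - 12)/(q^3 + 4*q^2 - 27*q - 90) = (q - 2)/(q^2 - 2*q - 15)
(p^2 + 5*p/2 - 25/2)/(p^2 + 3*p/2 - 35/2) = (2*p - 5)/(2*p - 7)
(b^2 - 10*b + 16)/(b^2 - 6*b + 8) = (b - 8)/(b - 4)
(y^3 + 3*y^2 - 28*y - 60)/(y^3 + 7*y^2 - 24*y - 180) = (y + 2)/(y + 6)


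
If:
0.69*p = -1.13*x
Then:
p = -1.63768115942029*x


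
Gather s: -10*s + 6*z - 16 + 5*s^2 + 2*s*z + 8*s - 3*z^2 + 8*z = 5*s^2 + s*(2*z - 2) - 3*z^2 + 14*z - 16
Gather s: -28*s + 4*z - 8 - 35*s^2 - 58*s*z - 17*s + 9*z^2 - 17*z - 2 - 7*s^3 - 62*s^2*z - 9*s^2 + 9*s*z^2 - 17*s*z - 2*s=-7*s^3 + s^2*(-62*z - 44) + s*(9*z^2 - 75*z - 47) + 9*z^2 - 13*z - 10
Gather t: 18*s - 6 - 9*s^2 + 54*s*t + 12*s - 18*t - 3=-9*s^2 + 30*s + t*(54*s - 18) - 9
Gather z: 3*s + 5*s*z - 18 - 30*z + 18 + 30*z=5*s*z + 3*s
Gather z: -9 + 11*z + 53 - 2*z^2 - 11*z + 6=50 - 2*z^2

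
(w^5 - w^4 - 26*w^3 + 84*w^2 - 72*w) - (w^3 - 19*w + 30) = w^5 - w^4 - 27*w^3 + 84*w^2 - 53*w - 30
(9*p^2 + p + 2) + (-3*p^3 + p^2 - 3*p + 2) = -3*p^3 + 10*p^2 - 2*p + 4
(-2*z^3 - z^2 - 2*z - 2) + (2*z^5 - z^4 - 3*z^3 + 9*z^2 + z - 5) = 2*z^5 - z^4 - 5*z^3 + 8*z^2 - z - 7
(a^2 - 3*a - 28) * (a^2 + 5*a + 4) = a^4 + 2*a^3 - 39*a^2 - 152*a - 112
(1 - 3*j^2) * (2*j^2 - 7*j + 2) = -6*j^4 + 21*j^3 - 4*j^2 - 7*j + 2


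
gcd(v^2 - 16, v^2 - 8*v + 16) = v - 4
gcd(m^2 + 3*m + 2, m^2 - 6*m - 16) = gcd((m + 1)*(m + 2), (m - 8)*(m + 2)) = m + 2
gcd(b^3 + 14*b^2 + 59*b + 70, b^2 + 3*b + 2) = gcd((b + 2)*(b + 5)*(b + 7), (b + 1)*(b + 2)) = b + 2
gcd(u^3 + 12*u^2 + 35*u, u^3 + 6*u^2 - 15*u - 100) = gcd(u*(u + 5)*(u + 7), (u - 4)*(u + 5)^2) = u + 5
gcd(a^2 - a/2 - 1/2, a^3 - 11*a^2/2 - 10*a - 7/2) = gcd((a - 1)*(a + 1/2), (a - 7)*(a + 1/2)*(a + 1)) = a + 1/2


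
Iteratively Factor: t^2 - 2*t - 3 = (t + 1)*(t - 3)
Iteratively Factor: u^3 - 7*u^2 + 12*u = (u - 4)*(u^2 - 3*u) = u*(u - 4)*(u - 3)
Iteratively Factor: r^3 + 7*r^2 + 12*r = (r + 4)*(r^2 + 3*r) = (r + 3)*(r + 4)*(r)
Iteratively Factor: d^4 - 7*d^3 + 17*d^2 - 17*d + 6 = (d - 2)*(d^3 - 5*d^2 + 7*d - 3) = (d - 2)*(d - 1)*(d^2 - 4*d + 3) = (d - 2)*(d - 1)^2*(d - 3)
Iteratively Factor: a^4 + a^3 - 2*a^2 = (a)*(a^3 + a^2 - 2*a) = a^2*(a^2 + a - 2) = a^2*(a - 1)*(a + 2)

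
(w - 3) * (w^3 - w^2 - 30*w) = w^4 - 4*w^3 - 27*w^2 + 90*w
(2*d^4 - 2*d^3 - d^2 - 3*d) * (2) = 4*d^4 - 4*d^3 - 2*d^2 - 6*d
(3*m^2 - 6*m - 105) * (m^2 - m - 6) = 3*m^4 - 9*m^3 - 117*m^2 + 141*m + 630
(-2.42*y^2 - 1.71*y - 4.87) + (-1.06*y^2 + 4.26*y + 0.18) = -3.48*y^2 + 2.55*y - 4.69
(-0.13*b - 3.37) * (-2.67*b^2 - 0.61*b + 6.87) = 0.3471*b^3 + 9.0772*b^2 + 1.1626*b - 23.1519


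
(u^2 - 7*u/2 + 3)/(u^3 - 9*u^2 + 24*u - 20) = (u - 3/2)/(u^2 - 7*u + 10)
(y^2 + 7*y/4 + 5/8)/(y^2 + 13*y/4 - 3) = (8*y^2 + 14*y + 5)/(2*(4*y^2 + 13*y - 12))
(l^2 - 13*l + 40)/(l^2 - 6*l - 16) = (l - 5)/(l + 2)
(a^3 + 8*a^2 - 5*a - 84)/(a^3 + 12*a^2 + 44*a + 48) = (a^2 + 4*a - 21)/(a^2 + 8*a + 12)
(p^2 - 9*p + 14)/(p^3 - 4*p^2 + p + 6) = (p - 7)/(p^2 - 2*p - 3)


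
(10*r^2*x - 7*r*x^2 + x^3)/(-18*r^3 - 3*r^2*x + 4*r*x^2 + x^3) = x*(-5*r + x)/(9*r^2 + 6*r*x + x^2)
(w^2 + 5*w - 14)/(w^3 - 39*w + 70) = 1/(w - 5)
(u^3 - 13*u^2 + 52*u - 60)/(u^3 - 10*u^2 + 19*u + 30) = (u - 2)/(u + 1)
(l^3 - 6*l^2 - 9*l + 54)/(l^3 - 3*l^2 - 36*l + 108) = (l + 3)/(l + 6)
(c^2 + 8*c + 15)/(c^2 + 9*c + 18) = (c + 5)/(c + 6)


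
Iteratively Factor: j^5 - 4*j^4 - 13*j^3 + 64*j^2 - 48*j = (j - 1)*(j^4 - 3*j^3 - 16*j^2 + 48*j) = (j - 3)*(j - 1)*(j^3 - 16*j) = j*(j - 3)*(j - 1)*(j^2 - 16) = j*(j - 3)*(j - 1)*(j + 4)*(j - 4)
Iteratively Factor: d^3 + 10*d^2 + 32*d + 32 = (d + 4)*(d^2 + 6*d + 8) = (d + 2)*(d + 4)*(d + 4)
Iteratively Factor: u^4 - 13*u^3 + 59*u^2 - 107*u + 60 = (u - 5)*(u^3 - 8*u^2 + 19*u - 12) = (u - 5)*(u - 1)*(u^2 - 7*u + 12) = (u - 5)*(u - 4)*(u - 1)*(u - 3)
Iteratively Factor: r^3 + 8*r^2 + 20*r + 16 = (r + 2)*(r^2 + 6*r + 8) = (r + 2)*(r + 4)*(r + 2)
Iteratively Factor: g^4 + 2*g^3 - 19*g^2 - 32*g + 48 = (g + 4)*(g^3 - 2*g^2 - 11*g + 12) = (g + 3)*(g + 4)*(g^2 - 5*g + 4) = (g - 1)*(g + 3)*(g + 4)*(g - 4)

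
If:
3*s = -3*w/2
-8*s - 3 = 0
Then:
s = -3/8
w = 3/4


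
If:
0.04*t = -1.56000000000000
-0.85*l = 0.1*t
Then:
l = 4.59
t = -39.00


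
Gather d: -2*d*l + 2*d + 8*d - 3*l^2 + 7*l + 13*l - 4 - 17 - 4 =d*(10 - 2*l) - 3*l^2 + 20*l - 25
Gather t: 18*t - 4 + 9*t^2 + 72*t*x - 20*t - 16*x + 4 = 9*t^2 + t*(72*x - 2) - 16*x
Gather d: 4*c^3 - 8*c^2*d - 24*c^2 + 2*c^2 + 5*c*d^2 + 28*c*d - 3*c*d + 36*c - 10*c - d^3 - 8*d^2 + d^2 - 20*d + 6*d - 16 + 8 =4*c^3 - 22*c^2 + 26*c - d^3 + d^2*(5*c - 7) + d*(-8*c^2 + 25*c - 14) - 8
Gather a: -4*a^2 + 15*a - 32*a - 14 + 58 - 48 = -4*a^2 - 17*a - 4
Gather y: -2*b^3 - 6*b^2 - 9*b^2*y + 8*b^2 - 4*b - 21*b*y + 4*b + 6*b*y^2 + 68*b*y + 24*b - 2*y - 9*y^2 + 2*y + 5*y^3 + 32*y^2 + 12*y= -2*b^3 + 2*b^2 + 24*b + 5*y^3 + y^2*(6*b + 23) + y*(-9*b^2 + 47*b + 12)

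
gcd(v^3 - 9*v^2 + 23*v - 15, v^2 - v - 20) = v - 5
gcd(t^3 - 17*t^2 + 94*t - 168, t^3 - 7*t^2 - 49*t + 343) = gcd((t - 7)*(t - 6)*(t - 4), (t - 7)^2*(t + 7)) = t - 7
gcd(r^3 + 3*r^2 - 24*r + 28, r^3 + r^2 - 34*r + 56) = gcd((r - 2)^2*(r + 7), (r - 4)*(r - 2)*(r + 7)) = r^2 + 5*r - 14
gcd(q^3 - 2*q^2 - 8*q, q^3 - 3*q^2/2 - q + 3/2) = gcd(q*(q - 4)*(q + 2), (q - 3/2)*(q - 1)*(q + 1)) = 1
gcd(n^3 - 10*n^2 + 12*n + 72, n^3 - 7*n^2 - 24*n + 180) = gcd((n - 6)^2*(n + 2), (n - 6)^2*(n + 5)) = n^2 - 12*n + 36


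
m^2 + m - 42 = (m - 6)*(m + 7)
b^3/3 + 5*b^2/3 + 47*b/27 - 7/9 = (b/3 + 1)*(b - 1/3)*(b + 7/3)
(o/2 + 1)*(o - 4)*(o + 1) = o^3/2 - o^2/2 - 5*o - 4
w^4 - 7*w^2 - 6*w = w*(w - 3)*(w + 1)*(w + 2)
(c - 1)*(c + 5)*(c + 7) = c^3 + 11*c^2 + 23*c - 35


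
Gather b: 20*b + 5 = 20*b + 5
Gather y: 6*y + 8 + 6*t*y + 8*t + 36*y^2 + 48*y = 8*t + 36*y^2 + y*(6*t + 54) + 8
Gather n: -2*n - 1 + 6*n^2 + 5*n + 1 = 6*n^2 + 3*n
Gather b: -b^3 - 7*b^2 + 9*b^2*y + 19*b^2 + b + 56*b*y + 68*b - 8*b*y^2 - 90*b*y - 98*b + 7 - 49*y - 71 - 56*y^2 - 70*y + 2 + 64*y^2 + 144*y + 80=-b^3 + b^2*(9*y + 12) + b*(-8*y^2 - 34*y - 29) + 8*y^2 + 25*y + 18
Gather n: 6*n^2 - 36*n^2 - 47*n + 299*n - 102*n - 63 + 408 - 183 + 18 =-30*n^2 + 150*n + 180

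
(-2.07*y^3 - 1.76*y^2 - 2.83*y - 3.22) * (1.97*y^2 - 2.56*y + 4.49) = -4.0779*y^5 + 1.832*y^4 - 10.3638*y^3 - 7.001*y^2 - 4.4635*y - 14.4578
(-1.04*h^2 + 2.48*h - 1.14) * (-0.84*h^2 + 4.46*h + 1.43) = 0.8736*h^4 - 6.7216*h^3 + 10.5312*h^2 - 1.538*h - 1.6302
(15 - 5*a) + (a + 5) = 20 - 4*a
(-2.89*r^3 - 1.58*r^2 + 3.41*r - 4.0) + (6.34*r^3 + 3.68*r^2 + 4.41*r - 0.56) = 3.45*r^3 + 2.1*r^2 + 7.82*r - 4.56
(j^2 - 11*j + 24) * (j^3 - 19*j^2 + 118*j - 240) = j^5 - 30*j^4 + 351*j^3 - 1994*j^2 + 5472*j - 5760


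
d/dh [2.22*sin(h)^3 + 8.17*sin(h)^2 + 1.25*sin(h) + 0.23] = (6.66*sin(h)^2 + 16.34*sin(h) + 1.25)*cos(h)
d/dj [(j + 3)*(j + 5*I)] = 2*j + 3 + 5*I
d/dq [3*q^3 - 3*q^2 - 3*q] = 9*q^2 - 6*q - 3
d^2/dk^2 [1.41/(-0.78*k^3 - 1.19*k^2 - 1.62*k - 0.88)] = ((6.5988*k + 3.3558)*(0.78*k^3 + 1.19*k^2 + 1.62*k + 0.88) - 1.41*(2.34*k^2 + 2.38*k + 1.62)*(4.68*k^2 + 4.76*k + 3.24))/(0.78*k^3 + 1.19*k^2 + 1.62*k + 0.88)^3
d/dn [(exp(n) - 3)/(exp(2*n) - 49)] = (-2*(exp(n) - 3)*exp(n) + exp(2*n) - 49)*exp(n)/(exp(2*n) - 49)^2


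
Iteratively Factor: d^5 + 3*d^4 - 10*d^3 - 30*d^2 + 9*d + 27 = (d - 3)*(d^4 + 6*d^3 + 8*d^2 - 6*d - 9) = (d - 3)*(d - 1)*(d^3 + 7*d^2 + 15*d + 9) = (d - 3)*(d - 1)*(d + 3)*(d^2 + 4*d + 3) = (d - 3)*(d - 1)*(d + 3)^2*(d + 1)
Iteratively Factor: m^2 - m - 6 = (m - 3)*(m + 2)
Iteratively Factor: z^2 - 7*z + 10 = (z - 2)*(z - 5)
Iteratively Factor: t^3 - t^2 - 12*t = (t + 3)*(t^2 - 4*t) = (t - 4)*(t + 3)*(t)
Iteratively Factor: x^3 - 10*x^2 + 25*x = (x - 5)*(x^2 - 5*x) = (x - 5)^2*(x)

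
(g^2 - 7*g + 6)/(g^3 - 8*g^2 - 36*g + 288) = (g - 1)/(g^2 - 2*g - 48)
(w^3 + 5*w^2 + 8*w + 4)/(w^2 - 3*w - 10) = (w^2 + 3*w + 2)/(w - 5)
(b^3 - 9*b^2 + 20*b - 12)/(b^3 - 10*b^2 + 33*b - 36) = (b^3 - 9*b^2 + 20*b - 12)/(b^3 - 10*b^2 + 33*b - 36)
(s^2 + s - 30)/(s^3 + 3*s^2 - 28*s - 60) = 1/(s + 2)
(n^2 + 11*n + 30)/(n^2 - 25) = (n + 6)/(n - 5)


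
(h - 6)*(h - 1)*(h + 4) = h^3 - 3*h^2 - 22*h + 24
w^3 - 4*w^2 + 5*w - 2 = (w - 2)*(w - 1)^2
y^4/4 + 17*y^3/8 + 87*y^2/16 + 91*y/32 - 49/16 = (y/4 + 1/2)*(y - 1/2)*(y + 7/2)^2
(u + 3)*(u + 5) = u^2 + 8*u + 15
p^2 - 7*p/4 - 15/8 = (p - 5/2)*(p + 3/4)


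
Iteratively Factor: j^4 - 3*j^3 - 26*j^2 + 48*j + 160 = (j - 5)*(j^3 + 2*j^2 - 16*j - 32) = (j - 5)*(j - 4)*(j^2 + 6*j + 8) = (j - 5)*(j - 4)*(j + 4)*(j + 2)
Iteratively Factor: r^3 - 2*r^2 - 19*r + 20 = (r + 4)*(r^2 - 6*r + 5) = (r - 1)*(r + 4)*(r - 5)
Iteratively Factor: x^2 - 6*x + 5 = (x - 5)*(x - 1)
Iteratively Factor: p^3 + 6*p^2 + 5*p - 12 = (p + 4)*(p^2 + 2*p - 3) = (p + 3)*(p + 4)*(p - 1)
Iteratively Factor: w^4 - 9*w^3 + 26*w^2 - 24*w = (w)*(w^3 - 9*w^2 + 26*w - 24) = w*(w - 2)*(w^2 - 7*w + 12) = w*(w - 3)*(w - 2)*(w - 4)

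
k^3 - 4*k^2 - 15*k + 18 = (k - 6)*(k - 1)*(k + 3)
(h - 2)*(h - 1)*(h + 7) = h^3 + 4*h^2 - 19*h + 14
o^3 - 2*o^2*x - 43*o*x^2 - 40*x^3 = (o - 8*x)*(o + x)*(o + 5*x)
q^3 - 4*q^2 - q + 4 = (q - 4)*(q - 1)*(q + 1)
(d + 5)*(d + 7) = d^2 + 12*d + 35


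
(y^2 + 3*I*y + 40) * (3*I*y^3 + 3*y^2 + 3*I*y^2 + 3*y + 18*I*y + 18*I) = 3*I*y^5 - 6*y^4 + 3*I*y^4 - 6*y^3 + 147*I*y^3 + 66*y^2 + 147*I*y^2 + 66*y + 720*I*y + 720*I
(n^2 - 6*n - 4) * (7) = 7*n^2 - 42*n - 28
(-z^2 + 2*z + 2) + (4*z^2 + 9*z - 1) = 3*z^2 + 11*z + 1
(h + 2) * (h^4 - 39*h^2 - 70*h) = h^5 + 2*h^4 - 39*h^3 - 148*h^2 - 140*h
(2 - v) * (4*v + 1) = -4*v^2 + 7*v + 2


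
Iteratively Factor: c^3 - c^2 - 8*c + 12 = (c + 3)*(c^2 - 4*c + 4) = (c - 2)*(c + 3)*(c - 2)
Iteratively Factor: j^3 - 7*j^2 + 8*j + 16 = (j + 1)*(j^2 - 8*j + 16) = (j - 4)*(j + 1)*(j - 4)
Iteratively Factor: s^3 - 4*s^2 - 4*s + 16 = (s - 4)*(s^2 - 4) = (s - 4)*(s - 2)*(s + 2)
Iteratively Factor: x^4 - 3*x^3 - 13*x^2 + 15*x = (x - 5)*(x^3 + 2*x^2 - 3*x) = (x - 5)*(x + 3)*(x^2 - x) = x*(x - 5)*(x + 3)*(x - 1)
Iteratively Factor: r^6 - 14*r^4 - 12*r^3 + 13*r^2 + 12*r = (r + 1)*(r^5 - r^4 - 13*r^3 + r^2 + 12*r) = (r - 1)*(r + 1)*(r^4 - 13*r^2 - 12*r) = (r - 4)*(r - 1)*(r + 1)*(r^3 + 4*r^2 + 3*r) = (r - 4)*(r - 1)*(r + 1)*(r + 3)*(r^2 + r) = (r - 4)*(r - 1)*(r + 1)^2*(r + 3)*(r)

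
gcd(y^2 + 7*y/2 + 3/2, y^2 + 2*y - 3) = y + 3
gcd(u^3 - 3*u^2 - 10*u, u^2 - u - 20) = u - 5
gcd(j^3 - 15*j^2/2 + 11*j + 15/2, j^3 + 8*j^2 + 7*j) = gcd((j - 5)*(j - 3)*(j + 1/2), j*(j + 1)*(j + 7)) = 1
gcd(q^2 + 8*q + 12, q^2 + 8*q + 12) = q^2 + 8*q + 12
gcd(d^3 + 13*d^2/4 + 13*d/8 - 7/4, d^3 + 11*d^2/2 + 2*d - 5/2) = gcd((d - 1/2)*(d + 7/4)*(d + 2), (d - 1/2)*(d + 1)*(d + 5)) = d - 1/2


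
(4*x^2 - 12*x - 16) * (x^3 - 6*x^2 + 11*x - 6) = 4*x^5 - 36*x^4 + 100*x^3 - 60*x^2 - 104*x + 96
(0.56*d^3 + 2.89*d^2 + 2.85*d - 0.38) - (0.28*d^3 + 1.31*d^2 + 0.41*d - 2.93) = 0.28*d^3 + 1.58*d^2 + 2.44*d + 2.55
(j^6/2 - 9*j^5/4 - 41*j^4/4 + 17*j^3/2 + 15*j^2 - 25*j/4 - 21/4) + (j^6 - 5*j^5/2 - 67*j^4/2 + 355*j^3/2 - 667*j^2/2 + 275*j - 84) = 3*j^6/2 - 19*j^5/4 - 175*j^4/4 + 186*j^3 - 637*j^2/2 + 1075*j/4 - 357/4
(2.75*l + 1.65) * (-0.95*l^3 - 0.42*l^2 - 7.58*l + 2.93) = -2.6125*l^4 - 2.7225*l^3 - 21.538*l^2 - 4.4495*l + 4.8345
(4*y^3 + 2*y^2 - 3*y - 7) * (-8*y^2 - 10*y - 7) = -32*y^5 - 56*y^4 - 24*y^3 + 72*y^2 + 91*y + 49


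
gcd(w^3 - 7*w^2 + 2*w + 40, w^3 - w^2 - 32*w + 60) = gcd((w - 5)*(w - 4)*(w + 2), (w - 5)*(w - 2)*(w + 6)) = w - 5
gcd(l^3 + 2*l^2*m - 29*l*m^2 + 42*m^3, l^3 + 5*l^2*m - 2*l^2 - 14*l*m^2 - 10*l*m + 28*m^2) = l^2 + 5*l*m - 14*m^2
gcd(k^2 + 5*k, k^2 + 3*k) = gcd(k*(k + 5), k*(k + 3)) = k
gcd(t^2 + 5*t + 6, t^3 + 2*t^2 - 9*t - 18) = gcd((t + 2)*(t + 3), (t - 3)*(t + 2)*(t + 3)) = t^2 + 5*t + 6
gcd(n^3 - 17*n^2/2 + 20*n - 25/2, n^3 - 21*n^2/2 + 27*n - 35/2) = n^2 - 7*n/2 + 5/2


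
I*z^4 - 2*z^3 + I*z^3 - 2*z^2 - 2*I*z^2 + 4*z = z*(z + 2)*(z + 2*I)*(I*z - I)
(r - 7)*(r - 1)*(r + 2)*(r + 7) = r^4 + r^3 - 51*r^2 - 49*r + 98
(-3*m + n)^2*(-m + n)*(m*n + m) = -9*m^4*n - 9*m^4 + 15*m^3*n^2 + 15*m^3*n - 7*m^2*n^3 - 7*m^2*n^2 + m*n^4 + m*n^3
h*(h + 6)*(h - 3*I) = h^3 + 6*h^2 - 3*I*h^2 - 18*I*h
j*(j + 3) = j^2 + 3*j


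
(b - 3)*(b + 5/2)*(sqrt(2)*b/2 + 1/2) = sqrt(2)*b^3/2 - sqrt(2)*b^2/4 + b^2/2 - 15*sqrt(2)*b/4 - b/4 - 15/4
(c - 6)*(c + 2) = c^2 - 4*c - 12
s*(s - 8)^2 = s^3 - 16*s^2 + 64*s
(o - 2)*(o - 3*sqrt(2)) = o^2 - 3*sqrt(2)*o - 2*o + 6*sqrt(2)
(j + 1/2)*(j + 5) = j^2 + 11*j/2 + 5/2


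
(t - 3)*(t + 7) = t^2 + 4*t - 21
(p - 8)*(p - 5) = p^2 - 13*p + 40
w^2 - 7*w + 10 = (w - 5)*(w - 2)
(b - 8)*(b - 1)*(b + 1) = b^3 - 8*b^2 - b + 8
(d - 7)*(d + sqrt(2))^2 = d^3 - 7*d^2 + 2*sqrt(2)*d^2 - 14*sqrt(2)*d + 2*d - 14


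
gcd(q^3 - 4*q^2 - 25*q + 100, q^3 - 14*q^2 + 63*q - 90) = q - 5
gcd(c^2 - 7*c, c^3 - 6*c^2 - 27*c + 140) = c - 7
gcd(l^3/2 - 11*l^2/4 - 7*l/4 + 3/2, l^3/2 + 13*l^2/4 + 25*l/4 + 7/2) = l + 1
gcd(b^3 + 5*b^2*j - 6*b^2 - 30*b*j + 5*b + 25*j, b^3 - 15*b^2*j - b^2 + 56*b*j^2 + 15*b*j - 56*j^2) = b - 1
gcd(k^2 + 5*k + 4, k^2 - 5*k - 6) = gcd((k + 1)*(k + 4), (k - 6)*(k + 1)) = k + 1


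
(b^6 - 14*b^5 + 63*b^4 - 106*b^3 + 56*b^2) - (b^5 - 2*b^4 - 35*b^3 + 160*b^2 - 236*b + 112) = b^6 - 15*b^5 + 65*b^4 - 71*b^3 - 104*b^2 + 236*b - 112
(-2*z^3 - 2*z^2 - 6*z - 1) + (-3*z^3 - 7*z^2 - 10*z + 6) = -5*z^3 - 9*z^2 - 16*z + 5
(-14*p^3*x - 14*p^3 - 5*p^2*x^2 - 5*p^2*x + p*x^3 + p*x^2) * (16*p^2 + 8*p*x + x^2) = -224*p^5*x - 224*p^5 - 192*p^4*x^2 - 192*p^4*x - 38*p^3*x^3 - 38*p^3*x^2 + 3*p^2*x^4 + 3*p^2*x^3 + p*x^5 + p*x^4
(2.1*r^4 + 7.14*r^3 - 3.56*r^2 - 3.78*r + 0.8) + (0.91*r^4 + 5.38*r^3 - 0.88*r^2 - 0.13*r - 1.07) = 3.01*r^4 + 12.52*r^3 - 4.44*r^2 - 3.91*r - 0.27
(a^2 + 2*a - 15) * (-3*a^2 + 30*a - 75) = -3*a^4 + 24*a^3 + 30*a^2 - 600*a + 1125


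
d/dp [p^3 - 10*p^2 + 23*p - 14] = 3*p^2 - 20*p + 23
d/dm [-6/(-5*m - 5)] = -6/(5*(m + 1)^2)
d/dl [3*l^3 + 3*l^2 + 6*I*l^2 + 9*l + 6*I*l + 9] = 9*l^2 + l*(6 + 12*I) + 9 + 6*I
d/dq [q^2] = 2*q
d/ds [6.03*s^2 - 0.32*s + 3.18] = 12.06*s - 0.32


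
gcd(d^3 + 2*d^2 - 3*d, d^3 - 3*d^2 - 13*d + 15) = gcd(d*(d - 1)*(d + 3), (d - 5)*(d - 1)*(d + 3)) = d^2 + 2*d - 3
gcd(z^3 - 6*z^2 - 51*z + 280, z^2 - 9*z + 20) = z - 5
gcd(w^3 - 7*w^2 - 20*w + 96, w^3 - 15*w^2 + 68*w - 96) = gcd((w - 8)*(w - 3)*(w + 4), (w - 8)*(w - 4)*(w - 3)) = w^2 - 11*w + 24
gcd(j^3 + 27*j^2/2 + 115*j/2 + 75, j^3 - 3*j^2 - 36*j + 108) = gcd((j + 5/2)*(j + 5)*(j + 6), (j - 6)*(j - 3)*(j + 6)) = j + 6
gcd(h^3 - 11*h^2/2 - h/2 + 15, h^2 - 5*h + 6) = h - 2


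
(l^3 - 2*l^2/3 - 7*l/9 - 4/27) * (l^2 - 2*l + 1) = l^5 - 8*l^4/3 + 14*l^3/9 + 20*l^2/27 - 13*l/27 - 4/27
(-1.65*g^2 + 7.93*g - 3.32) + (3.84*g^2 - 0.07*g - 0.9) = 2.19*g^2 + 7.86*g - 4.22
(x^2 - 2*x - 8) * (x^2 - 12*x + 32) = x^4 - 14*x^3 + 48*x^2 + 32*x - 256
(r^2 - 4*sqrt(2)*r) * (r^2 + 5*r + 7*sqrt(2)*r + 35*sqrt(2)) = r^4 + 3*sqrt(2)*r^3 + 5*r^3 - 56*r^2 + 15*sqrt(2)*r^2 - 280*r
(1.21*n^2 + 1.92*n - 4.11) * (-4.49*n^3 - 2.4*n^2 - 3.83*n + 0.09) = -5.4329*n^5 - 11.5248*n^4 + 9.2116*n^3 + 2.6193*n^2 + 15.9141*n - 0.3699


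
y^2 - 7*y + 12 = (y - 4)*(y - 3)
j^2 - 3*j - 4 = (j - 4)*(j + 1)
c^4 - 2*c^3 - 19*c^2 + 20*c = c*(c - 5)*(c - 1)*(c + 4)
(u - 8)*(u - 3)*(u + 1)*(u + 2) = u^4 - 8*u^3 - 7*u^2 + 50*u + 48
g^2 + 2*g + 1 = (g + 1)^2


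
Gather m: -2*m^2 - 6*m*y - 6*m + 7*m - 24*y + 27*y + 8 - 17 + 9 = -2*m^2 + m*(1 - 6*y) + 3*y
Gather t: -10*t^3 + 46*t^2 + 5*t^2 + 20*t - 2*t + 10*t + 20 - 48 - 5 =-10*t^3 + 51*t^2 + 28*t - 33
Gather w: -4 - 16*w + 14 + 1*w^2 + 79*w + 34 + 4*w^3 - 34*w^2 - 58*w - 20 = 4*w^3 - 33*w^2 + 5*w + 24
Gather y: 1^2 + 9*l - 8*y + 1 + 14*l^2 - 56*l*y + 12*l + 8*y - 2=14*l^2 - 56*l*y + 21*l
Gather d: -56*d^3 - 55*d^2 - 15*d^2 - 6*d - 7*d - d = -56*d^3 - 70*d^2 - 14*d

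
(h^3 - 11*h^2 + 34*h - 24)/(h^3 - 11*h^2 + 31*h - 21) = (h^2 - 10*h + 24)/(h^2 - 10*h + 21)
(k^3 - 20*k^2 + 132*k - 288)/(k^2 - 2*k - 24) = (k^2 - 14*k + 48)/(k + 4)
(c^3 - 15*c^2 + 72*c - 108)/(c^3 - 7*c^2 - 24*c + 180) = (c - 3)/(c + 5)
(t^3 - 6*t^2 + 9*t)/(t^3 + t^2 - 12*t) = (t - 3)/(t + 4)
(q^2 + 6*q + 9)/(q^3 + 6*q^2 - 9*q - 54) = (q + 3)/(q^2 + 3*q - 18)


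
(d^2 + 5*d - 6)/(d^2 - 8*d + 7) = (d + 6)/(d - 7)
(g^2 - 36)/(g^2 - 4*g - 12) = (g + 6)/(g + 2)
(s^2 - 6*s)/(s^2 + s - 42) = s/(s + 7)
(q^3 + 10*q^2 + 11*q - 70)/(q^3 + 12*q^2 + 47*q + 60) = (q^2 + 5*q - 14)/(q^2 + 7*q + 12)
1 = 1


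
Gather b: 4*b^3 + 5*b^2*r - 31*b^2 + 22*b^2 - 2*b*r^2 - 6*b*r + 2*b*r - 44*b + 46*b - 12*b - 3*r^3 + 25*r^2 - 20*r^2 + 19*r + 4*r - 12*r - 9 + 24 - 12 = 4*b^3 + b^2*(5*r - 9) + b*(-2*r^2 - 4*r - 10) - 3*r^3 + 5*r^2 + 11*r + 3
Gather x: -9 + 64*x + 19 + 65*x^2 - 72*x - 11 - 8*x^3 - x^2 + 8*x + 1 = -8*x^3 + 64*x^2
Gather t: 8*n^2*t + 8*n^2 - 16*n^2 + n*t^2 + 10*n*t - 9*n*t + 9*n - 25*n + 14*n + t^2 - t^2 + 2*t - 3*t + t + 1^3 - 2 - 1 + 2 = -8*n^2 + n*t^2 - 2*n + t*(8*n^2 + n)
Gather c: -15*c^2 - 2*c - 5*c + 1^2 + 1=-15*c^2 - 7*c + 2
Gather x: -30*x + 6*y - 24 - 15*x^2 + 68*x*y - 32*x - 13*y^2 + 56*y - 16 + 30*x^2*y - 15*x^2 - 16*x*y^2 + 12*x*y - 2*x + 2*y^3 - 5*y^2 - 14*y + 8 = x^2*(30*y - 30) + x*(-16*y^2 + 80*y - 64) + 2*y^3 - 18*y^2 + 48*y - 32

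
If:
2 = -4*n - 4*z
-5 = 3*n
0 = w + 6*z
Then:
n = -5/3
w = -7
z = 7/6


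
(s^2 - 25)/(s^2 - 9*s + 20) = (s + 5)/(s - 4)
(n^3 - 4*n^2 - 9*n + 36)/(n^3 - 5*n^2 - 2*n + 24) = (n + 3)/(n + 2)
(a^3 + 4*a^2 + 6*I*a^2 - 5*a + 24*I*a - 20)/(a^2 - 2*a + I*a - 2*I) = (a^2 + a*(4 + 5*I) + 20*I)/(a - 2)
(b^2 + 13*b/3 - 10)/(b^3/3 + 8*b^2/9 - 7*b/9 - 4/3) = 3*(3*b^2 + 13*b - 30)/(3*b^3 + 8*b^2 - 7*b - 12)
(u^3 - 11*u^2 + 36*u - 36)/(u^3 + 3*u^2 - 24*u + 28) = (u^2 - 9*u + 18)/(u^2 + 5*u - 14)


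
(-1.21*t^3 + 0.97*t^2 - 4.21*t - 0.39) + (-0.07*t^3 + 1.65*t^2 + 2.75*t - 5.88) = -1.28*t^3 + 2.62*t^2 - 1.46*t - 6.27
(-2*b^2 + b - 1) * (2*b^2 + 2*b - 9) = -4*b^4 - 2*b^3 + 18*b^2 - 11*b + 9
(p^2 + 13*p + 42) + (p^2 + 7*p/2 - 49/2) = 2*p^2 + 33*p/2 + 35/2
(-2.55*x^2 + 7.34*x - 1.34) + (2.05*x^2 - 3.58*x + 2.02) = -0.5*x^2 + 3.76*x + 0.68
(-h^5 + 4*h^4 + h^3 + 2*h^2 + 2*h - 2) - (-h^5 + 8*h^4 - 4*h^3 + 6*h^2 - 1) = -4*h^4 + 5*h^3 - 4*h^2 + 2*h - 1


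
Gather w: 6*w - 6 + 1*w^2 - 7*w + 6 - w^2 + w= 0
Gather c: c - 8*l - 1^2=c - 8*l - 1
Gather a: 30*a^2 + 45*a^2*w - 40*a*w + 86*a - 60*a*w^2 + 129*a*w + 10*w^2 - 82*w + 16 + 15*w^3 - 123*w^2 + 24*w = a^2*(45*w + 30) + a*(-60*w^2 + 89*w + 86) + 15*w^3 - 113*w^2 - 58*w + 16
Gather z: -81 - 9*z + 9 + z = -8*z - 72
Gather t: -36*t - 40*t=-76*t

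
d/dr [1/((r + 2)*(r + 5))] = (-2*r - 7)/(r^4 + 14*r^3 + 69*r^2 + 140*r + 100)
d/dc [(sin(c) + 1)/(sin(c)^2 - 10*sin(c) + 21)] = (-2*sin(c) + cos(c)^2 + 30)*cos(c)/(sin(c)^2 - 10*sin(c) + 21)^2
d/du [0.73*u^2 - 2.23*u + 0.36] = 1.46*u - 2.23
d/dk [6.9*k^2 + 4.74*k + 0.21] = 13.8*k + 4.74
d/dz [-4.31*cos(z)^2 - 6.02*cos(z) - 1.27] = (8.62*cos(z) + 6.02)*sin(z)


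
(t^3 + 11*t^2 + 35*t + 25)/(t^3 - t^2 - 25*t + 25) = (t^2 + 6*t + 5)/(t^2 - 6*t + 5)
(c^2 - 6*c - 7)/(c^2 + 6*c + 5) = (c - 7)/(c + 5)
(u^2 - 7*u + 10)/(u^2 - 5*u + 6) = (u - 5)/(u - 3)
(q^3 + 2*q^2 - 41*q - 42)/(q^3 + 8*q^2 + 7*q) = (q - 6)/q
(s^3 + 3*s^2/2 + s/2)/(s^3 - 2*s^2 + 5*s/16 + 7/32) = 16*s*(2*s^2 + 3*s + 1)/(32*s^3 - 64*s^2 + 10*s + 7)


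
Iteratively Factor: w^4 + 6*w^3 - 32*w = (w - 2)*(w^3 + 8*w^2 + 16*w) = (w - 2)*(w + 4)*(w^2 + 4*w) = w*(w - 2)*(w + 4)*(w + 4)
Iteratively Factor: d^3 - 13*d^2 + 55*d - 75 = (d - 5)*(d^2 - 8*d + 15) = (d - 5)*(d - 3)*(d - 5)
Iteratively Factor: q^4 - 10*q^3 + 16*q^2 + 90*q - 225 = (q - 3)*(q^3 - 7*q^2 - 5*q + 75) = (q - 5)*(q - 3)*(q^2 - 2*q - 15) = (q - 5)*(q - 3)*(q + 3)*(q - 5)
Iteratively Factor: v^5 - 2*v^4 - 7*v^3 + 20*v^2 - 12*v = (v + 3)*(v^4 - 5*v^3 + 8*v^2 - 4*v) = (v - 2)*(v + 3)*(v^3 - 3*v^2 + 2*v) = (v - 2)^2*(v + 3)*(v^2 - v) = v*(v - 2)^2*(v + 3)*(v - 1)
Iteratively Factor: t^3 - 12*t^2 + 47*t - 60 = (t - 5)*(t^2 - 7*t + 12) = (t - 5)*(t - 3)*(t - 4)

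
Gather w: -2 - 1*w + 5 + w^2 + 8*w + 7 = w^2 + 7*w + 10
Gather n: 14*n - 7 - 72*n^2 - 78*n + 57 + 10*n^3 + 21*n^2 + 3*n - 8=10*n^3 - 51*n^2 - 61*n + 42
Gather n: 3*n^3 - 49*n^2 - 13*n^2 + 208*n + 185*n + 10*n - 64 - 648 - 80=3*n^3 - 62*n^2 + 403*n - 792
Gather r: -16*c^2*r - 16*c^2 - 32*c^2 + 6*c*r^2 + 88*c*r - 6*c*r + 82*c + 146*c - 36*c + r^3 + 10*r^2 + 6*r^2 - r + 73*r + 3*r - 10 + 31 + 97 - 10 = -48*c^2 + 192*c + r^3 + r^2*(6*c + 16) + r*(-16*c^2 + 82*c + 75) + 108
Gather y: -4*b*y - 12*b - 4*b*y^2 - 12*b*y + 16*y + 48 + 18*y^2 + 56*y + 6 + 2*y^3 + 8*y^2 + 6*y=-12*b + 2*y^3 + y^2*(26 - 4*b) + y*(78 - 16*b) + 54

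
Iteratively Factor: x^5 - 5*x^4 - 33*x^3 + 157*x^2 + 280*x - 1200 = (x + 4)*(x^4 - 9*x^3 + 3*x^2 + 145*x - 300) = (x - 3)*(x + 4)*(x^3 - 6*x^2 - 15*x + 100) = (x - 3)*(x + 4)^2*(x^2 - 10*x + 25) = (x - 5)*(x - 3)*(x + 4)^2*(x - 5)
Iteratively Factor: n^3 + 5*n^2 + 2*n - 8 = (n - 1)*(n^2 + 6*n + 8) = (n - 1)*(n + 2)*(n + 4)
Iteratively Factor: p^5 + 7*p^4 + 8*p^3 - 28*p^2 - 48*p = (p + 3)*(p^4 + 4*p^3 - 4*p^2 - 16*p) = (p - 2)*(p + 3)*(p^3 + 6*p^2 + 8*p) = (p - 2)*(p + 3)*(p + 4)*(p^2 + 2*p) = p*(p - 2)*(p + 3)*(p + 4)*(p + 2)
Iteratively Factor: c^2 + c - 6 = (c + 3)*(c - 2)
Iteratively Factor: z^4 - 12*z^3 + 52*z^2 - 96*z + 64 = (z - 2)*(z^3 - 10*z^2 + 32*z - 32) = (z - 2)^2*(z^2 - 8*z + 16) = (z - 4)*(z - 2)^2*(z - 4)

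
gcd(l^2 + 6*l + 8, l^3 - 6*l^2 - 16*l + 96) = l + 4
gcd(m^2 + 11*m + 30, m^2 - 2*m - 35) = m + 5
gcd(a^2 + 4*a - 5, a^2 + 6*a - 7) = a - 1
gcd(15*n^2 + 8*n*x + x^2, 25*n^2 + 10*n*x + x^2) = 5*n + x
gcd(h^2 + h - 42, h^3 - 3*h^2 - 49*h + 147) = h + 7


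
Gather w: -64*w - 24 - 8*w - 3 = -72*w - 27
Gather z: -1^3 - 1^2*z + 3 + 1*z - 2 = 0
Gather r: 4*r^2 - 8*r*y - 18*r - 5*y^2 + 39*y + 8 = 4*r^2 + r*(-8*y - 18) - 5*y^2 + 39*y + 8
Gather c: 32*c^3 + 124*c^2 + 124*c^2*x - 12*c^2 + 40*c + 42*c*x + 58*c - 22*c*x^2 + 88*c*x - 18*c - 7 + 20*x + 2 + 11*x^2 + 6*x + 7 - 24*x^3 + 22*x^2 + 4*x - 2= 32*c^3 + c^2*(124*x + 112) + c*(-22*x^2 + 130*x + 80) - 24*x^3 + 33*x^2 + 30*x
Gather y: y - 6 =y - 6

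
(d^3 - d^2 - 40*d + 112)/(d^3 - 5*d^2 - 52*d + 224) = (d - 4)/(d - 8)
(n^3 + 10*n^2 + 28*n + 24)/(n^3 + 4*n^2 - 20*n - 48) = (n + 2)/(n - 4)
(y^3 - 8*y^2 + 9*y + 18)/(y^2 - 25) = (y^3 - 8*y^2 + 9*y + 18)/(y^2 - 25)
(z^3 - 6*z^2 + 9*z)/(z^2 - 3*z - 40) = z*(-z^2 + 6*z - 9)/(-z^2 + 3*z + 40)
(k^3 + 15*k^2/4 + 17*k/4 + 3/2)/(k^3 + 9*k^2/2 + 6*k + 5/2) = (4*k^2 + 11*k + 6)/(2*(2*k^2 + 7*k + 5))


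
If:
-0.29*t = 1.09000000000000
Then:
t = -3.76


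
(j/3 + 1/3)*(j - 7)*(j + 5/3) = j^3/3 - 13*j^2/9 - 17*j/3 - 35/9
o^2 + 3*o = o*(o + 3)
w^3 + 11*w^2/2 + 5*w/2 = w*(w + 1/2)*(w + 5)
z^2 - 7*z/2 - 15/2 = (z - 5)*(z + 3/2)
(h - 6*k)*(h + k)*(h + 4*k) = h^3 - h^2*k - 26*h*k^2 - 24*k^3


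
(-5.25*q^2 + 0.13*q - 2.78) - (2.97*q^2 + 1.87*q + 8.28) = -8.22*q^2 - 1.74*q - 11.06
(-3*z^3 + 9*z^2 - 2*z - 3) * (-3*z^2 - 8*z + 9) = 9*z^5 - 3*z^4 - 93*z^3 + 106*z^2 + 6*z - 27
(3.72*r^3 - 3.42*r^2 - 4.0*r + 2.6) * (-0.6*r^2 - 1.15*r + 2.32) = -2.232*r^5 - 2.226*r^4 + 14.9634*r^3 - 4.8944*r^2 - 12.27*r + 6.032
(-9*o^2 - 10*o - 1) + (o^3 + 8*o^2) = o^3 - o^2 - 10*o - 1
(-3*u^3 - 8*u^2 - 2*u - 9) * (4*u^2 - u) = -12*u^5 - 29*u^4 - 34*u^2 + 9*u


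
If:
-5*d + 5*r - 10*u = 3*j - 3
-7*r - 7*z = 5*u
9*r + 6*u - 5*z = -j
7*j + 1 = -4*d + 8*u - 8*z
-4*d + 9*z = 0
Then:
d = 3/18665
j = 979/11199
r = -8069/55995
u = 11291/55995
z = 4/55995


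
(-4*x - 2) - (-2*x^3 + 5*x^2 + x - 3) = 2*x^3 - 5*x^2 - 5*x + 1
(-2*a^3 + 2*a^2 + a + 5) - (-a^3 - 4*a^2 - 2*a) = -a^3 + 6*a^2 + 3*a + 5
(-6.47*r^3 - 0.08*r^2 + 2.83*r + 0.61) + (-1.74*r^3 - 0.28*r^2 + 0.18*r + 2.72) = -8.21*r^3 - 0.36*r^2 + 3.01*r + 3.33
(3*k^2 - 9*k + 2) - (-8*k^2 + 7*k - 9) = 11*k^2 - 16*k + 11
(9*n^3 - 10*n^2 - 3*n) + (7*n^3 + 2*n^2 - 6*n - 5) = 16*n^3 - 8*n^2 - 9*n - 5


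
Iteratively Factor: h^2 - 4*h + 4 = (h - 2)*(h - 2)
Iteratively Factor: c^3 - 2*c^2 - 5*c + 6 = (c - 3)*(c^2 + c - 2) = (c - 3)*(c - 1)*(c + 2)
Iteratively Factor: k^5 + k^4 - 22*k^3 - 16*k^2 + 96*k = (k + 4)*(k^4 - 3*k^3 - 10*k^2 + 24*k) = (k - 2)*(k + 4)*(k^3 - k^2 - 12*k) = (k - 2)*(k + 3)*(k + 4)*(k^2 - 4*k) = (k - 4)*(k - 2)*(k + 3)*(k + 4)*(k)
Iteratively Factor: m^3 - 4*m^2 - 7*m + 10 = (m - 1)*(m^2 - 3*m - 10) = (m - 5)*(m - 1)*(m + 2)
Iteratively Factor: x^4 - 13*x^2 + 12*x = (x - 1)*(x^3 + x^2 - 12*x) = x*(x - 1)*(x^2 + x - 12) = x*(x - 3)*(x - 1)*(x + 4)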